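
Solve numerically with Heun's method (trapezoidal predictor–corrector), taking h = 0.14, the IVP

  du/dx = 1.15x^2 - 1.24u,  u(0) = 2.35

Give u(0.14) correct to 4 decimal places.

Heun: k1 = f(x_n, u_n); k2 = f(x_n + h, u_n + h·k1); u_{n+1} = u_n + (h/2)·(k1 + k2).
x=0.000000, u=2.350000:
  k1 = f(0.000000, 2.350000) = -2.914000
  k2 = f(0.140000, 1.942040) = -2.385590
  u ← 2.350000 + (0.14/2)·(-2.914000 + (-2.385590)) = 1.979029
u(0.14) ≈ 1.9790

1.9790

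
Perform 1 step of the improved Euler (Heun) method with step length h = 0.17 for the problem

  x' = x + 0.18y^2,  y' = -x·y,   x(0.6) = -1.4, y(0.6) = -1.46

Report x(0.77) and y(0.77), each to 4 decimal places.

Heun on (x,y): k1 = f(t_n, state_n); k2 = f(t_n + h, state_n + h·k1); state_{n+1} = state_n + (h/2)·(k1 + k2).
0.600000: (-1.400000, -1.460000)
  k1 = (-1.016312, -2.044000)
  predictor → (-1.572773, -1.807480)
  k2 = (-0.984716, -2.842756)
  → (-1.570087, -1.875374)
(x(0.77), y(0.77)) ≈ (-1.5701, -1.8754)

-1.5701, -1.8754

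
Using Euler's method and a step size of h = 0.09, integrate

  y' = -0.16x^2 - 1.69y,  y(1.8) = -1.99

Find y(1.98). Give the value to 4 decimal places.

-1.5217

Euler: y_{n+1} = y_n + h·f(x_n, y_n).
x=1.800000, y=-1.990000: f=2.844700 → y ← -1.990000 + 0.09·2.844700 = -1.733977
x=1.890000, y=-1.733977: f=2.358885 → y ← -1.733977 + 0.09·2.358885 = -1.521677
y(1.98) ≈ -1.5217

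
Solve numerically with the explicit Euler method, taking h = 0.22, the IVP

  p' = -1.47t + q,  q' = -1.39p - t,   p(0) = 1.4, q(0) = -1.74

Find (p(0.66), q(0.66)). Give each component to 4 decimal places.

-0.2293, -2.7678

Euler on (p,q): p_{n+1} = p_n + h·p', q_{n+1} = q_n + h·q'.
0.000000: (1.400000, -1.740000); f=(-1.740000, -1.946000) → (1.017200, -2.168120)
0.220000: (1.017200, -2.168120); f=(-2.491520, -1.633908) → (0.469066, -2.527580)
0.440000: (0.469066, -2.527580); f=(-3.174380, -1.092001) → (-0.229298, -2.767820)
(p(0.66), q(0.66)) ≈ (-0.2293, -2.7678)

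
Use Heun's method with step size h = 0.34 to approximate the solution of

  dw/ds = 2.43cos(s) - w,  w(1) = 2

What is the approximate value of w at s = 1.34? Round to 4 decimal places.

Heun: k1 = f(s_n, w_n); k2 = f(s_n + h, w_n + h·k1); w_{n+1} = w_n + (h/2)·(k1 + k2).
s=1.000000, w=2.000000:
  k1 = f(1.000000, 2.000000) = -0.687065
  k2 = f(1.340000, 1.766398) = -1.210528
  w ← 2.000000 + (0.34/2)·(-0.687065 + (-1.210528)) = 1.677409
w(1.34) ≈ 1.6774

1.6774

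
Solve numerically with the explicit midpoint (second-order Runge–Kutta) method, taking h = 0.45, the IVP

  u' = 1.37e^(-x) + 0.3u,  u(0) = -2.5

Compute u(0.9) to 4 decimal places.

Midpoint: k1 = f(x_n, u_n); k2 = f(x_n + h/2, u_n + (h/2)·k1); u_{n+1} = u_n + h·k2.
x=0.000000, u=-2.500000:
  k1 = f(0.000000, -2.500000) = 0.620000
  k2 = f(0.225000, -2.360500) = 0.385817
  u ← -2.500000 + 0.45·0.385817 = -2.326382
x=0.450000, u=-2.326382:
  k1 = f(0.450000, -2.326382) = 0.175636
  k2 = f(0.675000, -2.286864) = 0.011485
  u ← -2.326382 + 0.45·0.011485 = -2.321214
u(0.9) ≈ -2.3212

-2.3212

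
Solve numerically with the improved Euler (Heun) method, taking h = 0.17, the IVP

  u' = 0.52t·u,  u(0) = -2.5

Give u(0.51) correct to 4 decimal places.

Heun: k1 = f(t_n, u_n); k2 = f(t_n + h, u_n + h·k1); u_{n+1} = u_n + (h/2)·(k1 + k2).
t=0.000000, u=-2.500000:
  k1 = f(0.000000, -2.500000) = 0.000000
  k2 = f(0.170000, -2.500000) = -0.221000
  u ← -2.500000 + (0.17/2)·(0.000000 + (-0.221000)) = -2.518785
t=0.170000, u=-2.518785:
  k1 = f(0.170000, -2.518785) = -0.222661
  k2 = f(0.340000, -2.556637) = -0.452013
  u ← -2.518785 + (0.17/2)·(-0.222661 + (-0.452013)) = -2.576132
t=0.340000, u=-2.576132:
  k1 = f(0.340000, -2.576132) = -0.455460
  k2 = f(0.510000, -2.653561) = -0.703724
  u ← -2.576132 + (0.17/2)·(-0.455460 + (-0.703724)) = -2.674663
u(0.51) ≈ -2.6747

-2.6747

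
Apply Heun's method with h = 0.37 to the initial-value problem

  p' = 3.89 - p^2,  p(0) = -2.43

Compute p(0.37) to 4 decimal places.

Heun: k1 = f(x_n, p_n); k2 = f(x_n + h, p_n + h·k1); p_{n+1} = p_n + (h/2)·(k1 + k2).
x=0.000000, p=-2.430000:
  k1 = f(0.000000, -2.430000) = -2.014900
  k2 = f(0.370000, -3.175513) = -6.193883
  p ← -2.430000 + (0.37/2)·(-2.014900 + (-6.193883)) = -3.948625
p(0.37) ≈ -3.9486

-3.9486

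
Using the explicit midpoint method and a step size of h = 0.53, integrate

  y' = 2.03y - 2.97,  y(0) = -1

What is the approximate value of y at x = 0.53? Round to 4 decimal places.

-5.0756

Midpoint: k1 = f(x_n, y_n); k2 = f(x_n + h/2, y_n + (h/2)·k1); y_{n+1} = y_n + h·k2.
x=0.000000, y=-1.000000:
  k1 = f(0.000000, -1.000000) = -5.000000
  k2 = f(0.265000, -2.325000) = -7.689750
  y ← -1.000000 + 0.53·(-7.689750) = -5.075568
y(0.53) ≈ -5.0756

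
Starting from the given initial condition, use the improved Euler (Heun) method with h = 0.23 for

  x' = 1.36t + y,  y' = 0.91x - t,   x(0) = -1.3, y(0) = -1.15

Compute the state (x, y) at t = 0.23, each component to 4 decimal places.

-1.5598, -1.4762

Heun on (x,y): k1 = f(t_n, state_n); k2 = f(t_n + h, state_n + h·k1); state_{n+1} = state_n + (h/2)·(k1 + k2).
0.000000: (-1.300000, -1.150000)
  k1 = (-1.150000, -1.183000)
  predictor → (-1.564500, -1.422090)
  k2 = (-1.109290, -1.653695)
  → (-1.559818, -1.476220)
(x(0.23), y(0.23)) ≈ (-1.5598, -1.4762)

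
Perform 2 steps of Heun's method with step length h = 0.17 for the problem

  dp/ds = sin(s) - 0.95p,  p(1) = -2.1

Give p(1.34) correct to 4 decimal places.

-1.2567

Heun: k1 = f(s_n, p_n); k2 = f(s_n + h, p_n + h·k1); p_{n+1} = p_n + (h/2)·(k1 + k2).
s=1.000000, p=-2.100000:
  k1 = f(1.000000, -2.100000) = 2.836471
  k2 = f(1.170000, -1.617800) = 2.457661
  p ← -2.100000 + (0.17/2)·(2.836471 + 2.457661) = -1.649999
s=1.170000, p=-1.649999:
  k1 = f(1.170000, -1.649999) = 2.488249
  k2 = f(1.340000, -1.226996) = 2.139131
  p ← -1.649999 + (0.17/2)·(2.488249 + 2.139131) = -1.256671
p(1.34) ≈ -1.2567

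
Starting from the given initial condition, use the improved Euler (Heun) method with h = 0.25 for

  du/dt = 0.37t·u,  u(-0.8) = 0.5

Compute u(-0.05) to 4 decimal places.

0.4443

Heun: k1 = f(t_n, u_n); k2 = f(t_n + h, u_n + h·k1); u_{n+1} = u_n + (h/2)·(k1 + k2).
t=-0.800000, u=0.500000:
  k1 = f(-0.800000, 0.500000) = -0.148000
  k2 = f(-0.550000, 0.463000) = -0.094221
  u ← 0.500000 + (0.25/2)·(-0.148000 + (-0.094221)) = 0.469722
t=-0.550000, u=0.469722:
  k1 = f(-0.550000, 0.469722) = -0.095589
  k2 = f(-0.300000, 0.445825) = -0.049487
  u ← 0.469722 + (0.25/2)·(-0.095589 + (-0.049487)) = 0.451588
t=-0.300000, u=0.451588:
  k1 = f(-0.300000, 0.451588) = -0.050126
  k2 = f(-0.050000, 0.439056) = -0.008123
  u ← 0.451588 + (0.25/2)·(-0.050126 + (-0.008123)) = 0.444307
u(-0.05) ≈ 0.4443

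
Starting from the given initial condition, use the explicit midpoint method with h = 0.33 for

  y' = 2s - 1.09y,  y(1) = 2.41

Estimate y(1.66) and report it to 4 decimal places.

2.4850

Midpoint: k1 = f(s_n, y_n); k2 = f(s_n + h/2, y_n + (h/2)·k1); y_{n+1} = y_n + h·k2.
s=1.000000, y=2.410000:
  k1 = f(1.000000, 2.410000) = -0.626900
  k2 = f(1.165000, 2.306561) = -0.184152
  y ← 2.410000 + 0.33·(-0.184152) = 2.349230
s=1.330000, y=2.349230:
  k1 = f(1.330000, 2.349230) = 0.099339
  k2 = f(1.495000, 2.365621) = 0.411473
  y ← 2.349230 + 0.33·0.411473 = 2.485016
y(1.66) ≈ 2.4850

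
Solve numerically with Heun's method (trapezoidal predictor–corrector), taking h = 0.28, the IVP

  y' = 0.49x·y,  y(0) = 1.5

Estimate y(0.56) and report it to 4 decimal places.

Heun: k1 = f(x_n, y_n); k2 = f(x_n + h, y_n + h·k1); y_{n+1} = y_n + (h/2)·(k1 + k2).
x=0.000000, y=1.500000:
  k1 = f(0.000000, 1.500000) = 0.000000
  k2 = f(0.280000, 1.500000) = 0.205800
  y ← 1.500000 + (0.28/2)·(0.000000 + 0.205800) = 1.528812
x=0.280000, y=1.528812:
  k1 = f(0.280000, 1.528812) = 0.209753
  k2 = f(0.560000, 1.587543) = 0.435622
  y ← 1.528812 + (0.28/2)·(0.209753 + 0.435622) = 1.619164
y(0.56) ≈ 1.6192

1.6192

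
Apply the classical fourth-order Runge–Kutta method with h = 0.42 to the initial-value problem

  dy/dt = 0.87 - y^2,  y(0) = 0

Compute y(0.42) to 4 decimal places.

RK4: k1 = f(t_n, y_n); k2 = f(t_n + h/2, y_n + (h/2)·k1); k3 = f(t_n + h/2, y_n + (h/2)·k2); k4 = f(t_n + h, y_n + h·k3); y_{n+1} = y_n + (h/6)·(k1 + 2k2 + 2k3 + k4).
t=0.000000, y=0.000000:
  k1 = f(0.000000, 0.000000) = 0.870000
  k2 = f(0.210000, 0.182700) = 0.836621
  k3 = f(0.210000, 0.175690) = 0.839133
  k4 = f(0.420000, 0.352436) = 0.745789
  y ← 0.000000 + (0.42/6)·(k1 + 2k2 + 2k3 + k4) = 0.347711
y(0.42) ≈ 0.3477

0.3477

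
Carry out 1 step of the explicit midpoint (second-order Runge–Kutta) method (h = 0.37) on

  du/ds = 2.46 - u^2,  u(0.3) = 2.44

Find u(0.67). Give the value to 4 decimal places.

2.1598

Midpoint: k1 = f(s_n, u_n); k2 = f(s_n + h/2, u_n + (h/2)·k1); u_{n+1} = u_n + h·k2.
s=0.300000, u=2.440000:
  k1 = f(0.300000, 2.440000) = -3.493600
  k2 = f(0.485000, 1.793684) = -0.757302
  u ← 2.440000 + 0.37·(-0.757302) = 2.159798
u(0.67) ≈ 2.1598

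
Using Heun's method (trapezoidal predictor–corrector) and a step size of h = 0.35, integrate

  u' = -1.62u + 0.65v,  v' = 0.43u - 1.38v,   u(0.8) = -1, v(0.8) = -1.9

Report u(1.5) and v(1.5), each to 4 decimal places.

-0.6399, -0.9095

Heun on (u,v): k1 = f(t_n, state_n); k2 = f(t_n + h, state_n + h·k1); state_{n+1} = state_n + (h/2)·(k1 + k2).
0.800000: (-1.000000, -1.900000)
  k1 = (0.385000, 2.192000)
  predictor → (-0.865250, -1.132800)
  k2 = (0.665385, 1.191207)
  → (-0.816183, -1.307939)
1.150000: (-0.816183, -1.307939)
  k1 = (0.472056, 1.453997)
  predictor → (-0.650963, -0.799040)
  k2 = (0.535184, 0.822761)
  → (-0.639916, -0.909506)
(u(1.5), v(1.5)) ≈ (-0.6399, -0.9095)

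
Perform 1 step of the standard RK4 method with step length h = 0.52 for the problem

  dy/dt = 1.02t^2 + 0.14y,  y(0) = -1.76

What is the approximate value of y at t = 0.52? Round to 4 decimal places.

-1.8442

RK4: k1 = f(t_n, y_n); k2 = f(t_n + h/2, y_n + (h/2)·k1); k3 = f(t_n + h/2, y_n + (h/2)·k2); k4 = f(t_n + h, y_n + h·k3); y_{n+1} = y_n + (h/6)·(k1 + 2k2 + 2k3 + k4).
t=0.000000, y=-1.760000:
  k1 = f(0.000000, -1.760000) = -0.246400
  k2 = f(0.260000, -1.824064) = -0.186417
  k3 = f(0.260000, -1.808468) = -0.184234
  k4 = f(0.520000, -1.855801) = 0.015996
  y ← -1.760000 + (0.52/6)·(k1 + 2k2 + 2k3 + k4) = -1.844214
y(0.52) ≈ -1.8442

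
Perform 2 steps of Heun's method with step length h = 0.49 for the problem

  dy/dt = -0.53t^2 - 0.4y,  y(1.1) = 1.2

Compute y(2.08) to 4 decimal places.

-0.3867

Heun: k1 = f(t_n, y_n); k2 = f(t_n + h, y_n + h·k1); y_{n+1} = y_n + (h/2)·(k1 + k2).
t=1.100000, y=1.200000:
  k1 = f(1.100000, 1.200000) = -1.121300
  k2 = f(1.590000, 0.650563) = -1.600118
  y ← 1.200000 + (0.49/2)·(-1.121300 + (-1.600118)) = 0.533253
t=1.590000, y=0.533253:
  k1 = f(1.590000, 0.533253) = -1.553194
  k2 = f(2.080000, -0.227813) = -2.201867
  y ← 0.533253 + (0.49/2)·(-1.553194 + (-2.201867)) = -0.386737
y(2.08) ≈ -0.3867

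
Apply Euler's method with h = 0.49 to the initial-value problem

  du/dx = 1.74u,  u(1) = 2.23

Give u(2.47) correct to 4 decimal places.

Euler: u_{n+1} = u_n + h·f(x_n, u_n).
x=1.000000, u=2.230000: f=3.880200 → u ← 2.230000 + 0.49·3.880200 = 4.131298
x=1.490000, u=4.131298: f=7.188459 → u ← 4.131298 + 0.49·7.188459 = 7.653643
x=1.980000, u=7.653643: f=13.317338 → u ← 7.653643 + 0.49·13.317338 = 14.179138
u(2.47) ≈ 14.1791

14.1791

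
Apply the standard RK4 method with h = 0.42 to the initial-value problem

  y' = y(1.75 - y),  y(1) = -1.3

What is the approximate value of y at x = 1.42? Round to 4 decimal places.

RK4: k1 = f(x_n, y_n); k2 = f(x_n + h/2, y_n + (h/2)·k1); k3 = f(x_n + h/2, y_n + (h/2)·k2); k4 = f(x_n + h, y_n + h·k3); y_{n+1} = y_n + (h/6)·(k1 + 2k2 + 2k3 + k4).
x=1.000000, y=-1.300000:
  k1 = f(1.000000, -1.300000) = -3.965000
  k2 = f(1.210000, -2.132650) = -8.280334
  k3 = f(1.210000, -3.038870) = -14.552754
  k4 = f(1.420000, -7.412157) = -67.911339
  y ← -1.300000 + (0.42/6)·(k1 + 2k2 + 2k3 + k4) = -9.527976
y(1.42) ≈ -9.5280

-9.5280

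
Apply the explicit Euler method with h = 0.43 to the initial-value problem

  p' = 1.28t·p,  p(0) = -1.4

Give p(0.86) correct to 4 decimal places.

Euler: p_{n+1} = p_n + h·f(t_n, p_n).
t=0.000000, p=-1.400000: f=0.000000 → p ← -1.400000 + 0.43·0.000000 = -1.400000
t=0.430000, p=-1.400000: f=-0.770560 → p ← -1.400000 + 0.43·(-0.770560) = -1.731341
p(0.86) ≈ -1.7313

-1.7313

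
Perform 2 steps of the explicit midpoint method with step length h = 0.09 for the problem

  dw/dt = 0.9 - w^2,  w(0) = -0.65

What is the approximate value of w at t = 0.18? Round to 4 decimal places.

Midpoint: k1 = f(t_n, w_n); k2 = f(t_n + h/2, w_n + (h/2)·k1); w_{n+1} = w_n + h·k2.
t=0.000000, w=-0.650000:
  k1 = f(0.000000, -0.650000) = 0.477500
  k2 = f(0.045000, -0.628513) = 0.504972
  w ← -0.650000 + 0.09·0.504972 = -0.604553
t=0.090000, w=-0.604553:
  k1 = f(0.090000, -0.604553) = 0.534516
  k2 = f(0.135000, -0.580499) = 0.563021
  w ← -0.604553 + 0.09·0.563021 = -0.553881
w(0.18) ≈ -0.5539

-0.5539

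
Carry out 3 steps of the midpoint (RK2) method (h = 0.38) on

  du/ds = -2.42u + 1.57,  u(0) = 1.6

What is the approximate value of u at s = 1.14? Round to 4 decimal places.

Midpoint: k1 = f(s_n, u_n); k2 = f(s_n + h/2, u_n + (h/2)·k1); u_{n+1} = u_n + h·k2.
s=0.000000, u=1.600000:
  k1 = f(0.000000, 1.600000) = -2.302000
  k2 = f(0.190000, 1.162620) = -1.243540
  u ← 1.600000 + 0.38·(-1.243540) = 1.127455
s=0.380000, u=1.127455:
  k1 = f(0.380000, 1.127455) = -1.158440
  k2 = f(0.570000, 0.907351) = -0.625789
  u ← 1.127455 + 0.38·(-0.625789) = 0.889655
s=0.760000, u=0.889655:
  k1 = f(0.760000, 0.889655) = -0.582964
  k2 = f(0.950000, 0.778891) = -0.314917
  u ← 0.889655 + 0.38·(-0.314917) = 0.769986
u(1.14) ≈ 0.7700

0.7700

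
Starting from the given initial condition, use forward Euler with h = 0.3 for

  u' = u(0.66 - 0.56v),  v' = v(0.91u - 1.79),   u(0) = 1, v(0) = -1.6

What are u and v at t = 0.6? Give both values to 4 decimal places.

2.0474, -1.0168

Euler on (u,v): u_{n+1} = u_n + h·u', v_{n+1} = v_n + h·v'.
0.000000: (1.000000, -1.600000); f=(1.556000, 1.408000) → (1.466800, -1.177600)
0.300000: (1.466800, -1.177600); f=(1.935378, 0.536058) → (2.047413, -1.016783)
(u(0.6), v(0.6)) ≈ (2.0474, -1.0168)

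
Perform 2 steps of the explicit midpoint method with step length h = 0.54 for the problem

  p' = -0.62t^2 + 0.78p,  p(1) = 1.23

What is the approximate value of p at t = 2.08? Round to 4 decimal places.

0.6183

Midpoint: k1 = f(t_n, p_n); k2 = f(t_n + h/2, p_n + (h/2)·k1); p_{n+1} = p_n + h·k2.
t=1.000000, p=1.230000:
  k1 = f(1.000000, 1.230000) = 0.339400
  k2 = f(1.270000, 1.321638) = 0.030880
  p ← 1.230000 + 0.54·0.030880 = 1.246675
t=1.540000, p=1.246675:
  k1 = f(1.540000, 1.246675) = -0.497985
  k2 = f(1.810000, 1.112219) = -1.163651
  p ← 1.246675 + 0.54·(-1.163651) = 0.618303
p(2.08) ≈ 0.6183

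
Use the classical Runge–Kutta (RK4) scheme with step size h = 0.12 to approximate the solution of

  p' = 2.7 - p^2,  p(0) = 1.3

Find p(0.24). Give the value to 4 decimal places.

RK4: k1 = f(s_n, p_n); k2 = f(s_n + h/2, p_n + (h/2)·k1); k3 = f(s_n + h/2, p_n + (h/2)·k2); k4 = f(s_n + h, p_n + h·k3); p_{n+1} = p_n + (h/6)·(k1 + 2k2 + 2k3 + k4).
s=0.000000, p=1.300000:
  k1 = f(0.000000, 1.300000) = 1.010000
  k2 = f(0.060000, 1.360600) = 0.848768
  k3 = f(0.060000, 1.350926) = 0.874999
  k4 = f(0.120000, 1.405000) = 0.725975
  p ← 1.300000 + (0.12/6)·(k1 + 2k2 + 2k3 + k4) = 1.403670
s=0.120000, p=1.403670:
  k1 = f(0.120000, 1.403670) = 0.729710
  k2 = f(0.180000, 1.447453) = 0.604880
  k3 = f(0.180000, 1.439963) = 0.626507
  k4 = f(0.240000, 1.478851) = 0.513000
  p ← 1.403670 + (0.12/6)·(k1 + 2k2 + 2k3 + k4) = 1.477780
p(0.24) ≈ 1.4778

1.4778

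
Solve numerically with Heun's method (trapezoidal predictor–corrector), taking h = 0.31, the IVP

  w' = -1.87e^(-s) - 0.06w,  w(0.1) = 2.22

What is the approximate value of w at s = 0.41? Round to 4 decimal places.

1.7293

Heun: k1 = f(s_n, w_n); k2 = f(s_n + h, w_n + h·k1); w_{n+1} = w_n + (h/2)·(k1 + k2).
s=0.100000, w=2.220000:
  k1 = f(0.100000, 2.220000) = -1.825246
  k2 = f(0.410000, 1.654174) = -1.340276
  w ← 2.220000 + (0.31/2)·(-1.825246 + (-1.340276)) = 1.729344
w(0.41) ≈ 1.7293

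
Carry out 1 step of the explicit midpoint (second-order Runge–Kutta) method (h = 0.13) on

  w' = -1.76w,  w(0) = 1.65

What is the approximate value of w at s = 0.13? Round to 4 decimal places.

1.3157

Midpoint: k1 = f(s_n, w_n); k2 = f(s_n + h/2, w_n + (h/2)·k1); w_{n+1} = w_n + h·k2.
s=0.000000, w=1.650000:
  k1 = f(0.000000, 1.650000) = -2.904000
  k2 = f(0.065000, 1.461240) = -2.571782
  w ← 1.650000 + 0.13·(-2.571782) = 1.315668
w(0.13) ≈ 1.3157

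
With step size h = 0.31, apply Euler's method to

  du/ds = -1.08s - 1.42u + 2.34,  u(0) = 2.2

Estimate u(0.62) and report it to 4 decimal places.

1.7171

Euler: u_{n+1} = u_n + h·f(s_n, u_n).
s=0.000000, u=2.200000: f=-0.784000 → u ← 2.200000 + 0.31·(-0.784000) = 1.956960
s=0.310000, u=1.956960: f=-0.773683 → u ← 1.956960 + 0.31·(-0.773683) = 1.717118
u(0.62) ≈ 1.7171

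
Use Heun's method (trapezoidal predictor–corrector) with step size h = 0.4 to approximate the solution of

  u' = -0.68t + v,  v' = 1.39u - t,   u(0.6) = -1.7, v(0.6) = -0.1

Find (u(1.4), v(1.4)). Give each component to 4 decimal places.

-3.4138, -3.3556

Heun on (u,v): k1 = f(t_n, state_n); k2 = f(t_n + h, state_n + h·k1); state_{n+1} = state_n + (h/2)·(k1 + k2).
0.600000: (-1.700000, -0.100000)
  k1 = (-0.508000, -2.963000)
  predictor → (-1.903200, -1.285200)
  k2 = (-1.965200, -3.645448)
  → (-2.194640, -1.421690)
1.000000: (-2.194640, -1.421690)
  k1 = (-2.101690, -4.050550)
  predictor → (-3.035316, -3.041909)
  k2 = (-3.993909, -5.619089)
  → (-3.413760, -3.355617)
(u(1.4), v(1.4)) ≈ (-3.4138, -3.3556)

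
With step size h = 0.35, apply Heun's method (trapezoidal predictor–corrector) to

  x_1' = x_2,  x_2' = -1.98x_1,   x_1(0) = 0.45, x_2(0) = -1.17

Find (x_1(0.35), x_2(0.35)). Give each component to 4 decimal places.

Heun on (x_1,x_2): k1 = f(t_n, state_n); k2 = f(t_n + h, state_n + h·k1); state_{n+1} = state_n + (h/2)·(k1 + k2).
0.000000: (0.450000, -1.170000)
  k1 = (-1.170000, -0.891000)
  predictor → (0.040500, -1.481850)
  k2 = (-1.481850, -0.080190)
  → (-0.014074, -1.339958)
(x_1(0.35), x_2(0.35)) ≈ (-0.0141, -1.3400)

-0.0141, -1.3400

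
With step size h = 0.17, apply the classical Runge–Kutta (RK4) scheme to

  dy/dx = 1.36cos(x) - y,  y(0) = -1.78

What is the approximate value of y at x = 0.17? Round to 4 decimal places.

-1.2902

RK4: k1 = f(x_n, y_n); k2 = f(x_n + h/2, y_n + (h/2)·k1); k3 = f(x_n + h/2, y_n + (h/2)·k2); k4 = f(x_n + h, y_n + h·k3); y_{n+1} = y_n + (h/6)·(k1 + 2k2 + 2k3 + k4).
x=0.000000, y=-1.780000:
  k1 = f(0.000000, -1.780000) = 3.140000
  k2 = f(0.085000, -1.513100) = 2.868190
  k3 = f(0.085000, -1.536204) = 2.891294
  k4 = f(0.170000, -1.288480) = 2.628875
  y ← -1.780000 + (0.17/6)·(k1 + 2k2 + 2k3 + k4) = -1.290178
y(0.17) ≈ -1.2902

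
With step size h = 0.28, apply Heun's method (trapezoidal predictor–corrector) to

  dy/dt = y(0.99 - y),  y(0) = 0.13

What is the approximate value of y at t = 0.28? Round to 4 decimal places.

Heun: k1 = f(t_n, y_n); k2 = f(t_n + h, y_n + h·k1); y_{n+1} = y_n + (h/2)·(k1 + k2).
t=0.000000, y=0.130000:
  k1 = f(0.000000, 0.130000) = 0.111800
  k2 = f(0.280000, 0.161304) = 0.133672
  y ← 0.130000 + (0.28/2)·(0.111800 + 0.133672) = 0.164366
y(0.28) ≈ 0.1644

0.1644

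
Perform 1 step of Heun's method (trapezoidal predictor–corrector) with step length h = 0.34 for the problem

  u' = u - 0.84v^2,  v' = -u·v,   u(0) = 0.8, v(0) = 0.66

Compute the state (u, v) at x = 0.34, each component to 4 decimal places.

Heun on (u,v): k1 = f(x_n, state_n); k2 = f(x_n + h, state_n + h·k1); state_{n+1} = state_n + (h/2)·(k1 + k2).
0.000000: (0.800000, 0.660000)
  k1 = (0.434096, -0.528000)
  predictor → (0.947593, 0.480480)
  k2 = (0.753669, -0.455299)
  → (1.001920, 0.492839)
(u(0.34), v(0.34)) ≈ (1.0019, 0.4928)

1.0019, 0.4928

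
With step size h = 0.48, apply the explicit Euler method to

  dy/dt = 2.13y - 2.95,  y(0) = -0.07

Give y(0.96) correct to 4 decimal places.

Euler: y_{n+1} = y_n + h·f(t_n, y_n).
t=0.000000, y=-0.070000: f=-3.099100 → y ← -0.070000 + 0.48·(-3.099100) = -1.557568
t=0.480000, y=-1.557568: f=-6.267620 → y ← -1.557568 + 0.48·(-6.267620) = -4.566026
y(0.96) ≈ -4.5660

-4.5660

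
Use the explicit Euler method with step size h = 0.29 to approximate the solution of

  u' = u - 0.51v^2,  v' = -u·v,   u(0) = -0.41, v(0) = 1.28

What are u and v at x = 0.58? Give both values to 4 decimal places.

-1.2982, 1.7525

Euler on (u,v): u_{n+1} = u_n + h·u', v_{n+1} = v_n + h·v'.
0.000000: (-0.410000, 1.280000); f=(-1.245584, 0.524800) → (-0.771219, 1.432192)
0.290000: (-0.771219, 1.432192); f=(-1.817318, 1.104534) → (-1.298242, 1.752507)
(u(0.58), v(0.58)) ≈ (-1.2982, 1.7525)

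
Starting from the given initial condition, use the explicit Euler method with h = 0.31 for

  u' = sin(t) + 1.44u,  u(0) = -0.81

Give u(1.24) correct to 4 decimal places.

Euler: u_{n+1} = u_n + h·f(t_n, u_n).
t=0.000000, u=-0.810000: f=-1.166400 → u ← -0.810000 + 0.31·(-1.166400) = -1.171584
t=0.310000, u=-1.171584: f=-1.382022 → u ← -1.171584 + 0.31·(-1.382022) = -1.600011
t=0.620000, u=-1.600011: f=-1.722981 → u ← -1.600011 + 0.31·(-1.722981) = -2.134135
t=0.930000, u=-2.134135: f=-2.271534 → u ← -2.134135 + 0.31·(-2.271534) = -2.838311
u(1.24) ≈ -2.8383

-2.8383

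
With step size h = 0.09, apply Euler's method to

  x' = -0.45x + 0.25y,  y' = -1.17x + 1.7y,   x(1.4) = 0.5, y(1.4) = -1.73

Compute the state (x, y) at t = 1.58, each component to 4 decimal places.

Euler on (x,y): x_{n+1} = x_n + h·x', y_{n+1} = y_n + h·y'.
1.400000: (0.500000, -1.730000); f=(-0.657500, -3.526000) → (0.440825, -2.047340)
1.490000: (0.440825, -2.047340); f=(-0.710206, -3.996243) → (0.376906, -2.407002)
(x(1.58), y(1.58)) ≈ (0.3769, -2.4070)

0.3769, -2.4070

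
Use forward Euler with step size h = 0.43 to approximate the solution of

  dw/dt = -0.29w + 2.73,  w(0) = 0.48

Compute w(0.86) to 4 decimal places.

2.5692

Euler: w_{n+1} = w_n + h·f(t_n, w_n).
t=0.000000, w=0.480000: f=2.590800 → w ← 0.480000 + 0.43·2.590800 = 1.594044
t=0.430000, w=1.594044: f=2.267727 → w ← 1.594044 + 0.43·2.267727 = 2.569167
w(0.86) ≈ 2.5692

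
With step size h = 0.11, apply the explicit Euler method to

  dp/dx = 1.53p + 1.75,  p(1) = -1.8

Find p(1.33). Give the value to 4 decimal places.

-2.1902

Euler: p_{n+1} = p_n + h·f(x_n, p_n).
x=1.000000, p=-1.800000: f=-1.004000 → p ← -1.800000 + 0.11·(-1.004000) = -1.910440
x=1.110000, p=-1.910440: f=-1.172973 → p ← -1.910440 + 0.11·(-1.172973) = -2.039467
x=1.220000, p=-2.039467: f=-1.370385 → p ← -2.039467 + 0.11·(-1.370385) = -2.190209
p(1.33) ≈ -2.1902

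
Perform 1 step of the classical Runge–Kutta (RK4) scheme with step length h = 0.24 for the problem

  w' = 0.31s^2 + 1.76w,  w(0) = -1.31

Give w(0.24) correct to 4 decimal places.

RK4: k1 = f(s_n, w_n); k2 = f(s_n + h/2, w_n + (h/2)·k1); k3 = f(s_n + h/2, w_n + (h/2)·k2); k4 = f(s_n + h, w_n + h·k3); w_{n+1} = w_n + (h/6)·(k1 + 2k2 + 2k3 + k4).
s=0.000000, w=-1.310000:
  k1 = f(0.000000, -1.310000) = -2.305600
  k2 = f(0.120000, -1.586672) = -2.788079
  k3 = f(0.120000, -1.644569) = -2.889978
  k4 = f(0.240000, -2.003595) = -3.508471
  w ← -1.310000 + (0.24/6)·(k1 + 2k2 + 2k3 + k4) = -1.996807
w(0.24) ≈ -1.9968

-1.9968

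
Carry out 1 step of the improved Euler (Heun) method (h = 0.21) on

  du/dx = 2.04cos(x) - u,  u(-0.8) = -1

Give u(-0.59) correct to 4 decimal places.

Heun: k1 = f(x_n, u_n); k2 = f(x_n + h, u_n + h·k1); u_{n+1} = u_n + (h/2)·(k1 + k2).
x=-0.800000, u=-1.000000:
  k1 = f(-0.800000, -1.000000) = 2.421282
  k2 = f(-0.590000, -0.491531) = 2.186650
  u ← -1.000000 + (0.21/2)·(2.421282 + 2.186650) = -0.516167
u(-0.59) ≈ -0.5162

-0.5162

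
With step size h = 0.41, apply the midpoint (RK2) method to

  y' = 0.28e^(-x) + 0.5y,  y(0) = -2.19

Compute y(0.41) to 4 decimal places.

Midpoint: k1 = f(x_n, y_n); k2 = f(x_n + h/2, y_n + (h/2)·k1); y_{n+1} = y_n + h·k2.
x=0.000000, y=-2.190000:
  k1 = f(0.000000, -2.190000) = -0.815000
  k2 = f(0.205000, -2.357075) = -0.950436
  y ← -2.190000 + 0.41·(-0.950436) = -2.579679
y(0.41) ≈ -2.5797

-2.5797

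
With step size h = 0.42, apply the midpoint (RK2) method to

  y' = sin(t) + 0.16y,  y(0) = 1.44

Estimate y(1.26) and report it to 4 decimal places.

2.5071

Midpoint: k1 = f(t_n, y_n); k2 = f(t_n + h/2, y_n + (h/2)·k1); y_{n+1} = y_n + h·k2.
t=0.000000, y=1.440000:
  k1 = f(0.000000, 1.440000) = 0.230400
  k2 = f(0.210000, 1.488384) = 0.446601
  y ← 1.440000 + 0.42·0.446601 = 1.627573
t=0.420000, y=1.627573:
  k1 = f(0.420000, 1.627573) = 0.668172
  k2 = f(0.630000, 1.767889) = 0.872007
  y ← 1.627573 + 0.42·0.872007 = 1.993815
t=0.840000, y=1.993815:
  k1 = f(0.840000, 1.993815) = 1.063654
  k2 = f(1.050000, 2.217183) = 1.222172
  y ← 1.993815 + 0.42·1.222172 = 2.507128
y(1.26) ≈ 2.5071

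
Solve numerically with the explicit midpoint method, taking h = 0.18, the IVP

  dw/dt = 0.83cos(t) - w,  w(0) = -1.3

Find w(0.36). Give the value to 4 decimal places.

-0.6651

Midpoint: k1 = f(t_n, w_n); k2 = f(t_n + h/2, w_n + (h/2)·k1); w_{n+1} = w_n + h·k2.
t=0.000000, w=-1.300000:
  k1 = f(0.000000, -1.300000) = 2.130000
  k2 = f(0.090000, -1.108300) = 1.934941
  w ← -1.300000 + 0.18·1.934941 = -0.951711
t=0.180000, w=-0.951711:
  k1 = f(0.180000, -0.951711) = 1.768301
  k2 = f(0.270000, -0.792564) = 1.592493
  w ← -0.951711 + 0.18·1.592493 = -0.665062
w(0.36) ≈ -0.6651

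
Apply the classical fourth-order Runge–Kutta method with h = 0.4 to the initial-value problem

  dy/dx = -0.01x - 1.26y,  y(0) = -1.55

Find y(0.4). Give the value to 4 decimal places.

RK4: k1 = f(x_n, y_n); k2 = f(x_n + h/2, y_n + (h/2)·k1); k3 = f(x_n + h/2, y_n + (h/2)·k2); k4 = f(x_n + h, y_n + h·k3); y_{n+1} = y_n + (h/6)·(k1 + 2k2 + 2k3 + k4).
x=0.000000, y=-1.550000:
  k1 = f(0.000000, -1.550000) = 1.953000
  k2 = f(0.200000, -1.159400) = 1.458844
  k3 = f(0.200000, -1.258231) = 1.583371
  k4 = f(0.400000, -0.916651) = 1.150981
  y ← -1.550000 + (0.4/6)·(k1 + 2k2 + 2k3 + k4) = -0.937439
y(0.4) ≈ -0.9374

-0.9374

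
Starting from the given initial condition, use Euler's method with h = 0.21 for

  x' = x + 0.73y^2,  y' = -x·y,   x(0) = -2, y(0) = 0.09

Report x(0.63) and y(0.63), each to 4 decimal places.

-3.5326, 0.3111

Euler on (x,y): x_{n+1} = x_n + h·x', y_{n+1} = y_n + h·y'.
0.000000: (-2.000000, 0.090000); f=(-1.994087, 0.180000) → (-2.418758, 0.127800)
0.210000: (-2.418758, 0.127800); f=(-2.406835, 0.309117) → (-2.924194, 0.192715)
0.420000: (-2.924194, 0.192715); f=(-2.897082, 0.563535) → (-3.532581, 0.311057)
(x(0.63), y(0.63)) ≈ (-3.5326, 0.3111)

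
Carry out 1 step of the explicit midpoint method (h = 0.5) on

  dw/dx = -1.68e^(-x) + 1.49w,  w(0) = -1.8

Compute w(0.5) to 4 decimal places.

Midpoint: k1 = f(x_n, w_n); k2 = f(x_n + h/2, w_n + (h/2)·k1); w_{n+1} = w_n + h·k2.
x=0.000000, w=-1.800000:
  k1 = f(0.000000, -1.800000) = -4.362000
  k2 = f(0.250000, -2.890500) = -5.615230
  w ← -1.800000 + 0.5·(-5.615230) = -4.607615
w(0.5) ≈ -4.6076

-4.6076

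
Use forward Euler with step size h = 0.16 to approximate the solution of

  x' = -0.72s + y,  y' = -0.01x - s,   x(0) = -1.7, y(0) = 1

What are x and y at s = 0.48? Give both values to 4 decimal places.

-1.2781, 0.9306

Euler on (x,y): x_{n+1} = x_n + h·x', y_{n+1} = y_n + h·y'.
0.000000: (-1.700000, 1.000000); f=(1.000000, 0.017000) → (-1.540000, 1.002720)
0.160000: (-1.540000, 1.002720); f=(0.887520, -0.144600) → (-1.397997, 0.979584)
0.320000: (-1.397997, 0.979584); f=(0.749184, -0.306020) → (-1.278127, 0.930621)
(x(0.48), y(0.48)) ≈ (-1.2781, 0.9306)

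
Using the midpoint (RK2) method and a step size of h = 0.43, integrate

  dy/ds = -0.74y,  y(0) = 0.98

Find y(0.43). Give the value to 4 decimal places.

Midpoint: k1 = f(s_n, y_n); k2 = f(s_n + h/2, y_n + (h/2)·k1); y_{n+1} = y_n + h·k2.
s=0.000000, y=0.980000:
  k1 = f(0.000000, 0.980000) = -0.725200
  k2 = f(0.215000, 0.824082) = -0.609821
  y ← 0.980000 + 0.43·(-0.609821) = 0.717777
y(0.43) ≈ 0.7178

0.7178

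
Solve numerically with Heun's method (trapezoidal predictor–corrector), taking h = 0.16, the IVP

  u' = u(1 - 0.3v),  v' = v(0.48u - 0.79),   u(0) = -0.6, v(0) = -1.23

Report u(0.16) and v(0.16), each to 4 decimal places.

Heun on (u,v): k1 = f(t_n, state_n); k2 = f(t_n + h, state_n + h·k1); state_{n+1} = state_n + (h/2)·(k1 + k2).
0.000000: (-0.600000, -1.230000)
  k1 = (-0.821400, 1.325940)
  predictor → (-0.731424, -1.017850)
  k2 = (-0.954768, 1.161451)
  → (-0.742093, -1.031009)
(u(0.16), v(0.16)) ≈ (-0.7421, -1.0310)

-0.7421, -1.0310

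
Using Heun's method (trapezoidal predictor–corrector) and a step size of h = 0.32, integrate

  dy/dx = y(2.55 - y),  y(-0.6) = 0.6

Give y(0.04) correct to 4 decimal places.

1.5329

Heun: k1 = f(x_n, y_n); k2 = f(x_n + h, y_n + h·k1); y_{n+1} = y_n + (h/2)·(k1 + k2).
x=-0.600000, y=0.600000:
  k1 = f(-0.600000, 0.600000) = 1.170000
  k2 = f(-0.280000, 0.974400) = 1.535265
  y ← 0.600000 + (0.32/2)·(1.170000 + 1.535265) = 1.032842
x=-0.280000, y=1.032842:
  k1 = f(-0.280000, 1.032842) = 1.566985
  k2 = f(0.040000, 1.534277) = 1.558400
  y ← 1.032842 + (0.32/2)·(1.566985 + 1.558400) = 1.532904
y(0.04) ≈ 1.5329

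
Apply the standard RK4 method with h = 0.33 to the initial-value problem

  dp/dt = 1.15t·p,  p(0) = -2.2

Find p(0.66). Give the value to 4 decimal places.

-2.8262

RK4: k1 = f(t_n, p_n); k2 = f(t_n + h/2, p_n + (h/2)·k1); k3 = f(t_n + h/2, p_n + (h/2)·k2); k4 = f(t_n + h, p_n + h·k3); p_{n+1} = p_n + (h/6)·(k1 + 2k2 + 2k3 + k4).
t=0.000000, p=-2.200000:
  k1 = f(0.000000, -2.200000) = 0.000000
  k2 = f(0.165000, -2.200000) = -0.417450
  k3 = f(0.165000, -2.268879) = -0.430520
  k4 = f(0.330000, -2.342072) = -0.888816
  p ← -2.200000 + (0.33/6)·(k1 + 2k2 + 2k3 + k4) = -2.342162
t=0.330000, p=-2.342162:
  k1 = f(0.330000, -2.342162) = -0.888850
  k2 = f(0.495000, -2.488822) = -1.416762
  k3 = f(0.495000, -2.575927) = -1.466347
  k4 = f(0.660000, -2.826056) = -2.144976
  p ← -2.342162 + (0.33/6)·(k1 + 2k2 + 2k3 + k4) = -2.826164
p(0.66) ≈ -2.8262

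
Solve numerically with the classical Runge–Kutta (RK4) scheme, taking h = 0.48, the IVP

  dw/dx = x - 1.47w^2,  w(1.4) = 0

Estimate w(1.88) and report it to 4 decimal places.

RK4: k1 = f(x_n, w_n); k2 = f(x_n + h/2, w_n + (h/2)·k1); k3 = f(x_n + h/2, w_n + (h/2)·k2); k4 = f(x_n + h, w_n + h·k3); w_{n+1} = w_n + (h/6)·(k1 + 2k2 + 2k3 + k4).
x=1.400000, w=0.000000:
  k1 = f(1.400000, 0.000000) = 1.400000
  k2 = f(1.640000, 0.336000) = 1.474043
  k3 = f(1.640000, 0.353770) = 1.456024
  k4 = f(1.880000, 0.698892) = 1.161979
  w ← 0.000000 + (0.48/6)·(k1 + 2k2 + 2k3 + k4) = 0.673769
w(1.88) ≈ 0.6738

0.6738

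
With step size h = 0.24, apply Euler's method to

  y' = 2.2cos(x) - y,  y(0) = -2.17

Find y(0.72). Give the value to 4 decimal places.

Euler: y_{n+1} = y_n + h·f(x_n, y_n).
x=0.000000, y=-2.170000: f=4.370000 → y ← -2.170000 + 0.24·4.370000 = -1.121200
x=0.240000, y=-1.121200: f=3.258144 → y ← -1.121200 + 0.24·3.258144 = -0.339246
x=0.480000, y=-0.339246: f=2.290634 → y ← -0.339246 + 0.24·2.290634 = 0.210507
y(0.72) ≈ 0.2105

0.2105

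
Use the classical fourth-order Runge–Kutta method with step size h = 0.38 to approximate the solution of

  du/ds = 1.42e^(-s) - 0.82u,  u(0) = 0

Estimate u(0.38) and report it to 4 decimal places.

RK4: k1 = f(s_n, u_n); k2 = f(s_n + h/2, u_n + (h/2)·k1); k3 = f(s_n + h/2, u_n + (h/2)·k2); k4 = f(s_n + h, u_n + h·k3); u_{n+1} = u_n + (h/6)·(k1 + 2k2 + 2k3 + k4).
s=0.000000, u=0.000000:
  k1 = f(0.000000, 0.000000) = 1.420000
  k2 = f(0.190000, 0.269800) = 0.953046
  k3 = f(0.190000, 0.181079) = 1.025797
  k4 = f(0.380000, 0.389803) = 0.651445
  u ← 0.000000 + (0.38/6)·(k1 + 2k2 + 2k3 + k4) = 0.381845
u(0.38) ≈ 0.3818

0.3818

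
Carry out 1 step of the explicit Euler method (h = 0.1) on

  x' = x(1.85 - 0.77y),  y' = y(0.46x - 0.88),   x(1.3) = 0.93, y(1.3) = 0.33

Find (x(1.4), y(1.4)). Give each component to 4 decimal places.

Euler on (x,y): x_{n+1} = x_n + h·x', y_{n+1} = y_n + h·y'.
1.300000: (0.930000, 0.330000); f=(1.484187, -0.149226) → (1.078419, 0.315077)
(x(1.4), y(1.4)) ≈ (1.0784, 0.3151)

1.0784, 0.3151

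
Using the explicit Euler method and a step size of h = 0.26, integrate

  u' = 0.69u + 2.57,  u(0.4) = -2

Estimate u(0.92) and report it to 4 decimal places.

-1.3257

Euler: u_{n+1} = u_n + h·f(x_n, u_n).
x=0.400000, u=-2.000000: f=1.190000 → u ← -2.000000 + 0.26·1.190000 = -1.690600
x=0.660000, u=-1.690600: f=1.403486 → u ← -1.690600 + 0.26·1.403486 = -1.325694
u(0.92) ≈ -1.3257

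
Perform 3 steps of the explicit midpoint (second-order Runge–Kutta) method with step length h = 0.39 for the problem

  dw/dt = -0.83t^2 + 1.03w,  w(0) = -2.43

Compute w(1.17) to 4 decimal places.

-8.4688

Midpoint: k1 = f(t_n, w_n); k2 = f(t_n + h/2, w_n + (h/2)·k1); w_{n+1} = w_n + h·k2.
t=0.000000, w=-2.430000:
  k1 = f(0.000000, -2.430000) = -2.502900
  k2 = f(0.195000, -2.918066) = -3.037168
  w ← -2.430000 + 0.39·(-3.037168) = -3.614496
t=0.390000, w=-3.614496:
  k1 = f(0.390000, -3.614496) = -3.849173
  k2 = f(0.585000, -4.365084) = -4.780084
  w ← -3.614496 + 0.39·(-4.780084) = -5.478728
t=0.780000, w=-5.478728:
  k1 = f(0.780000, -5.478728) = -6.148062
  k2 = f(0.975000, -6.677600) = -7.666947
  w ← -5.478728 + 0.39·(-7.666947) = -8.468838
w(1.17) ≈ -8.4688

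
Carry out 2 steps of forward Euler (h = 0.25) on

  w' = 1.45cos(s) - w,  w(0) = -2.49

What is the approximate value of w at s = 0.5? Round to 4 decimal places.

Euler: w_{n+1} = w_n + h·f(s_n, w_n).
s=0.000000, w=-2.490000: f=3.940000 → w ← -2.490000 + 0.25·3.940000 = -1.505000
s=0.250000, w=-1.505000: f=2.909923 → w ← -1.505000 + 0.25·2.909923 = -0.777519
w(0.5) ≈ -0.7775

-0.7775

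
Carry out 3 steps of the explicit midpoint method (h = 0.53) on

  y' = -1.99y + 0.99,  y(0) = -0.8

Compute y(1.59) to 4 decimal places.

Midpoint: k1 = f(x_n, y_n); k2 = f(x_n + h/2, y_n + (h/2)·k1); y_{n+1} = y_n + h·k2.
x=0.000000, y=-0.800000:
  k1 = f(0.000000, -0.800000) = 2.582000
  k2 = f(0.265000, -0.115770) = 1.220382
  y ← -0.800000 + 0.53·1.220382 = -0.153197
x=0.530000, y=-0.153197:
  k1 = f(0.530000, -0.153197) = 1.294863
  k2 = f(0.795000, 0.189941) = 0.612017
  y ← -0.153197 + 0.53·0.612017 = 0.171172
x=1.060000, y=0.171172:
  k1 = f(1.060000, 0.171172) = 0.649369
  k2 = f(1.325000, 0.343254) = 0.306924
  y ← 0.171172 + 0.53·0.306924 = 0.333841
y(1.59) ≈ 0.3338

0.3338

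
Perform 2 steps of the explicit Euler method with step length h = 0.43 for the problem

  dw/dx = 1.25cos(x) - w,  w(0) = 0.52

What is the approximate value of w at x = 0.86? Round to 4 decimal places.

Euler: w_{n+1} = w_n + h·f(x_n, w_n).
x=0.000000, w=0.520000: f=0.730000 → w ← 0.520000 + 0.43·0.730000 = 0.833900
x=0.430000, w=0.833900: f=0.302307 → w ← 0.833900 + 0.43·0.302307 = 0.963892
w(0.86) ≈ 0.9639

0.9639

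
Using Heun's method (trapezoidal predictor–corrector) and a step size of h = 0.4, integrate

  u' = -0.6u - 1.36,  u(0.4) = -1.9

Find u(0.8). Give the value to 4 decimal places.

Heun: k1 = f(t_n, u_n); k2 = f(t_n + h, u_n + h·k1); u_{n+1} = u_n + (h/2)·(k1 + k2).
t=0.400000, u=-1.900000:
  k1 = f(0.400000, -1.900000) = -0.220000
  k2 = f(0.800000, -1.988000) = -0.167200
  u ← -1.900000 + (0.4/2)·(-0.220000 + (-0.167200)) = -1.977440
u(0.8) ≈ -1.9774

-1.9774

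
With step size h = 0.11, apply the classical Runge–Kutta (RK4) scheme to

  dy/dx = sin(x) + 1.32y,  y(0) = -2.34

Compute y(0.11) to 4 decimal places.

-2.6993

RK4: k1 = f(x_n, y_n); k2 = f(x_n + h/2, y_n + (h/2)·k1); k3 = f(x_n + h/2, y_n + (h/2)·k2); k4 = f(x_n + h, y_n + h·k3); y_{n+1} = y_n + (h/6)·(k1 + 2k2 + 2k3 + k4).
x=0.000000, y=-2.340000:
  k1 = f(0.000000, -2.340000) = -3.088800
  k2 = f(0.055000, -2.509884) = -3.258075
  k3 = f(0.055000, -2.519194) = -3.270364
  k4 = f(0.110000, -2.699740) = -3.453879
  y ← -2.340000 + (0.11/6)·(k1 + 2k2 + 2k3 + k4) = -2.699325
y(0.11) ≈ -2.6993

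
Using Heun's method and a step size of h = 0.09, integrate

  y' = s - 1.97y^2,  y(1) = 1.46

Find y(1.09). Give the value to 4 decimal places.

1.2433

Heun: k1 = f(s_n, y_n); k2 = f(s_n + h, y_n + h·k1); y_{n+1} = y_n + (h/2)·(k1 + k2).
s=1.000000, y=1.460000:
  k1 = f(1.000000, 1.460000) = -3.199252
  k2 = f(1.090000, 1.172067) = -1.616271
  y ← 1.460000 + (0.09/2)·(-3.199252 + (-1.616271)) = 1.243301
y(1.09) ≈ 1.2433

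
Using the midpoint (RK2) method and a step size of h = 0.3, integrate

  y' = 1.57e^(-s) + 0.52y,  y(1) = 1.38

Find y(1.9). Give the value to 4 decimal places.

2.6518

Midpoint: k1 = f(s_n, y_n); k2 = f(s_n + h/2, y_n + (h/2)·k1); y_{n+1} = y_n + h·k2.
s=1.000000, y=1.380000:
  k1 = f(1.000000, 1.380000) = 1.295171
  k2 = f(1.150000, 1.574276) = 1.315743
  y ← 1.380000 + 0.3·1.315743 = 1.774723
s=1.300000, y=1.774723:
  k1 = f(1.300000, 1.774723) = 1.350731
  k2 = f(1.450000, 1.977333) = 1.396488
  y ← 1.774723 + 0.3·1.396488 = 2.193669
s=1.600000, y=2.193669:
  k1 = f(1.600000, 2.193669) = 1.457686
  k2 = f(1.750000, 2.412322) = 1.527233
  y ← 2.193669 + 0.3·1.527233 = 2.651839
y(1.9) ≈ 2.6518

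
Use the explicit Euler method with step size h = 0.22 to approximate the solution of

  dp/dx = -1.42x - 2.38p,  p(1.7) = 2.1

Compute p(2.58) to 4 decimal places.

Euler: p_{n+1} = p_n + h·f(x_n, p_n).
x=1.700000, p=2.100000: f=-7.412000 → p ← 2.100000 + 0.22·(-7.412000) = 0.469360
x=1.920000, p=0.469360: f=-3.843477 → p ← 0.469360 + 0.22·(-3.843477) = -0.376205
x=2.140000, p=-0.376205: f=-2.143432 → p ← -0.376205 + 0.22·(-2.143432) = -0.847760
x=2.360000, p=-0.847760: f=-1.333531 → p ← -0.847760 + 0.22·(-1.333531) = -1.141137
p(2.58) ≈ -1.1411

-1.1411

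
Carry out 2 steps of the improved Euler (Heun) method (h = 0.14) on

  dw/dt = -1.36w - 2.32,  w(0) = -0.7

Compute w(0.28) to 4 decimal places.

Heun: k1 = f(t_n, w_n); k2 = f(t_n + h, w_n + h·k1); w_{n+1} = w_n + (h/2)·(k1 + k2).
t=0.000000, w=-0.700000:
  k1 = f(0.000000, -0.700000) = -1.368000
  k2 = f(0.140000, -0.891520) = -1.107533
  w ← -0.700000 + (0.14/2)·(-1.368000 + (-1.107533)) = -0.873287
t=0.140000, w=-0.873287:
  k1 = f(0.140000, -0.873287) = -1.132329
  k2 = f(0.280000, -1.031813) = -0.916734
  w ← -0.873287 + (0.14/2)·(-1.132329 + (-0.916734)) = -1.016722
w(0.28) ≈ -1.0167

-1.0167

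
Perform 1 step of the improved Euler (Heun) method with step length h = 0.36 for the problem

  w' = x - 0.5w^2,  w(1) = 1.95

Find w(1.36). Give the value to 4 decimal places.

Heun: k1 = f(x_n, w_n); k2 = f(x_n + h, w_n + h·k1); w_{n+1} = w_n + (h/2)·(k1 + k2).
x=1.000000, w=1.950000:
  k1 = f(1.000000, 1.950000) = -0.901250
  k2 = f(1.360000, 1.625550) = 0.038794
  w ← 1.950000 + (0.36/2)·(-0.901250 + 0.038794) = 1.794758
w(1.36) ≈ 1.7948

1.7948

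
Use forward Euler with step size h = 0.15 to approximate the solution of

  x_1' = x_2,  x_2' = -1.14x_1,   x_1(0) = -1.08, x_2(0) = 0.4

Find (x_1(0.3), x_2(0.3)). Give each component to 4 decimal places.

Euler on (x_1,x_2): x_1_{n+1} = x_1_n + h·x_1', x_2_{n+1} = x_2_n + h·x_2'.
0.000000: (-1.080000, 0.400000); f=(0.400000, 1.231200) → (-1.020000, 0.584680)
0.150000: (-1.020000, 0.584680); f=(0.584680, 1.162800) → (-0.932298, 0.759100)
(x_1(0.3), x_2(0.3)) ≈ (-0.9323, 0.7591)

-0.9323, 0.7591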